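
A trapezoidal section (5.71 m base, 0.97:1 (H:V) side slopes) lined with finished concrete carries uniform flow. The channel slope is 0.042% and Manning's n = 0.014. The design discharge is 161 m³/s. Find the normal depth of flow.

y_n = 5.19 m

Manning's equation rearranged: A R^(2/3) = nQ / (1·√S) = 0.014 × 161 / (√0.00042) = 110.
Trying y = 3.68 m: A R^(2/3) = 56.69 — too small.
Trying y = 5.61 m: A R^(2/3) = 128.1 — too large.
Trying y = 5.19 m: A R^(2/3) = 109.8 — ≈ 110.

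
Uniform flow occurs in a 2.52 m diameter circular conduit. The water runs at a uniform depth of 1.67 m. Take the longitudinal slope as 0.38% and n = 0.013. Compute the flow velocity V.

V = 3.85 m/s

For a circular section of diameter D = 2.52 m at depth y = 1.67 m, the central angle is θ = 2 arccos(1 − 2y/D) = 3.804 rad. Then A = (D²/8)(θ − sin θ) = 3.508 m² and P = Dθ/2 = 4.794 m.
Hydraulic radius R = A/P = 3.508/4.794 = 0.7319 m.
From Manning's equation, V = (1/n) R^(2/3) S^(1/2) = (1/0.013) × 0.7319^(2/3) × 0.0038^(1/2) = 3.85 m/s.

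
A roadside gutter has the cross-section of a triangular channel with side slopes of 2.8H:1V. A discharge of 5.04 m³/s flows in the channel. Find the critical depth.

At critical depth, Q² T / (g A³) = 1, i.e. A³/T = Q²/g = 5.04²/9.81 = 2.589.
Trying y = 1.03 m: A³/T = 4.544 — too large.
Trying y = 0.709 m: A³/T = 0.7023 — too small.
Trying y = 0.92 m: A³/T = 2.584 — ≈ 2.589.

y_c = 0.92 m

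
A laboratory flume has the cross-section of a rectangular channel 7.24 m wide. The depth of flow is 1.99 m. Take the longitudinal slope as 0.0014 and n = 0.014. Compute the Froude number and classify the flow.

subcritical

Flow area A = b·y = 7.24 × 1.99 = 14.41 m². Wetted perimeter P = b + 2y = 7.24 + 2×1.99 = 11.22 m.
Hydraulic radius R = A/P = 14.41/11.22 = 1.284 m.
V = (1/n) R^(2/3) √S = (1/0.014) × 1.284^(2/3) × √0.0014 = 3.157 m/s. Hydraulic depth D_h = A/T = 14.41/7.24 = 1.99 m.
Froude number Fr = V/√(g·D_h) = 3.157/√(9.81×1.99) = 0.715, which is less than 1, so the flow is subcritical.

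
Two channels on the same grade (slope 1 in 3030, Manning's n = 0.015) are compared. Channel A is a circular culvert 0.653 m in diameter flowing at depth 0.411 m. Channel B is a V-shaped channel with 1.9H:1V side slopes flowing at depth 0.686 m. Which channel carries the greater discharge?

channel B

Channel A: For a circular section of diameter D = 0.653 m at depth y = 0.411 m, the central angle is θ = 2 arccos(1 − 2y/D) = 3.665 rad. Then A = (D²/8)(θ − sin θ) = 0.222 m² and P = Dθ/2 = 1.197 m. Hydraulic radius R = A/P = 0.222/1.197 = 0.1855 m. Q_A = (1/0.015)·0.222·0.1855^(2/3)·√0.00033 = 0.08746 m³/s.
Channel B: For a triangular section with side slope z = 1.9: A = zy² = 1.9×0.686² = 0.8941 m²; P = 2y√(1+z²) = 2×0.686×2.147 = 2.946 m. Hydraulic radius R = A/P = 0.8941/2.946 = 0.3035 m. Q_B = (1/0.015)·0.8941·0.3035^(2/3)·√0.00033 = 0.4891 m³/s.
Q_A = 0.08746 m³/s vs Q_B = 0.4891 m³/s, so channel B carries more.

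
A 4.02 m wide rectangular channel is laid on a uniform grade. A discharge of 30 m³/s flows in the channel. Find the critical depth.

For a rectangular channel, critical depth y_c = (q²/g)^(1/3) where q = Q/b = 30/4.02 = 7.463 m²/s.
So y_c = (7.463²/9.81)^(1/3) = 1.78 m.

y_c = 1.78 m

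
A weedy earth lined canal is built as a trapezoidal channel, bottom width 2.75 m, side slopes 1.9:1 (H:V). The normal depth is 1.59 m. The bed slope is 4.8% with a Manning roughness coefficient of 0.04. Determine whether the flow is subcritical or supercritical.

With bottom width b = 2.75 m and side slope z = 1.9: A = (b + zy)y = (2.75 + 1.9×1.59)×1.59 = 9.176 m²; P = b + 2y√(1+z²) = 2.75 + 2×1.59×2.147 = 9.578 m.
Hydraulic radius R = A/P = 9.176/9.578 = 0.958 m.
V = (1/n) R^(2/3) √S = (1/0.04) × 0.958^(2/3) × √0.048 = 5.323 m/s. Hydraulic depth D_h = A/T = 9.176/8.792 = 1.044 m.
Froude number Fr = V/√(g·D_h) = 5.323/√(9.81×1.044) = 1.66, which is greater than 1, so the flow is supercritical.

supercritical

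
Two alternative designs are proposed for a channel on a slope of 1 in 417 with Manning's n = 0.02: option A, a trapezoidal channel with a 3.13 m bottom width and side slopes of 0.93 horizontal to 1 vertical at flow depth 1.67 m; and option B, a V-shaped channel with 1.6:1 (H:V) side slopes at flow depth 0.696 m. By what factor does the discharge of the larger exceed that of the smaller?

23

Channel A: With bottom width b = 3.13 m and side slope z = 0.93: A = (b + zy)y = (3.13 + 0.93×1.67)×1.67 = 7.821 m²; P = b + 2y√(1+z²) = 3.13 + 2×1.67×1.366 = 7.691 m. Hydraulic radius R = A/P = 7.821/7.691 = 1.017 m. Q_A = (1/0.02)·7.821·1.017^(2/3)·√0.002398 = 19.36 m³/s.
Channel B: For a triangular section with side slope z = 1.6: A = zy² = 1.6×0.696² = 0.7751 m²; P = 2y√(1+z²) = 2×0.696×1.887 = 2.626 m. Hydraulic radius R = A/P = 0.7751/2.626 = 0.2951 m. Q_B = (1/0.02)·0.7751·0.2951^(2/3)·√0.002398 = 0.8412 m³/s.
The larger discharge is 19.36 m³/s and the smaller is 0.8412 m³/s; the ratio is 23.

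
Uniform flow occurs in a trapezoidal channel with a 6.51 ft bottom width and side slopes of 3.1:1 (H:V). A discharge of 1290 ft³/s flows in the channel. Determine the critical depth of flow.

At critical depth, Q² T / (g A³) = 1, i.e. A³/T = Q²/g = 1290²/32.2 = 51680.
Trying y = 3.81 ft: A³/T = 11290 — short.
Trying y = 5.45 ft: A³/T = 51500 — matches.

y_c = 5.45 ft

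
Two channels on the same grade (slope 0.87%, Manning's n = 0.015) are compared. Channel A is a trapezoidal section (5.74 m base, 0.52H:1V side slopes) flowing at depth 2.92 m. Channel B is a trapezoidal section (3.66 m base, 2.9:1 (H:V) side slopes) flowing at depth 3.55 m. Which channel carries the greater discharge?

channel B

Channel A: With bottom width b = 5.74 m and side slope z = 0.52: A = (b + zy)y = (5.74 + 0.52×2.92)×2.92 = 21.19 m²; P = b + 2y√(1+z²) = 5.74 + 2×2.92×1.127 = 12.32 m. Hydraulic radius R = A/P = 21.19/12.32 = 1.72 m. Q_A = (1/0.015)·21.19·1.72^(2/3)·√0.0087 = 189.2 m³/s.
Channel B: With bottom width b = 3.66 m and side slope z = 2.9: A = (b + zy)y = (3.66 + 2.9×3.55)×3.55 = 49.54 m²; P = b + 2y√(1+z²) = 3.66 + 2×3.55×3.068 = 25.44 m. Hydraulic radius R = A/P = 49.54/25.44 = 1.947 m. Q_B = (1/0.015)·49.54·1.947^(2/3)·√0.0087 = 480.4 m³/s.
Q_A = 189.2 m³/s vs Q_B = 480.4 m³/s, so channel B carries more.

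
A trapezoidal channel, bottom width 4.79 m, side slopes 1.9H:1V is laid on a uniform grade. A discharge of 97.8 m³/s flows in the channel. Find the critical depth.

At critical depth, Q² T / (g A³) = 1, i.e. A³/T = Q²/g = 97.8²/9.81 = 975.
At y = 2.99 m: A³/T = 1900 — over.
At y = 1.95 m: A³/T = 372.6 — short.
At y = 2.52 m: A³/T = 978.8 — close enough.

y_c = 2.52 m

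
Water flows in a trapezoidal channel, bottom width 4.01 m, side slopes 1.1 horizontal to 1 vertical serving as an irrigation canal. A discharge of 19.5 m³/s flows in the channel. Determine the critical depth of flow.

y_c = 1.19 m

At critical depth, Q² T / (g A³) = 1, i.e. A³/T = Q²/g = 19.5²/9.81 = 38.76.
Trying y = 1.33 m: A³/T = 55.61 — too large.
Trying y = 0.993 m: A³/T = 21 — too small.
Trying y = 1.19 m: A³/T = 38.26 — matches.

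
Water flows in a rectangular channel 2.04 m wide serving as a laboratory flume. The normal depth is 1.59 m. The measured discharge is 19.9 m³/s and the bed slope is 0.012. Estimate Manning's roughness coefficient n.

n = 0.013

Flow area A = b·y = 2.04 × 1.59 = 3.244 m². Wetted perimeter P = b + 2y = 2.04 + 2×1.59 = 5.22 m.
Hydraulic radius R = A/P = 3.244/5.22 = 0.6214 m.
Rearranging Manning's equation: n = (1/Q) A R^(2/3) S^(1/2) = (1/19.9) × 3.244 × 0.6214^(2/3) × √0.012 = 0.013.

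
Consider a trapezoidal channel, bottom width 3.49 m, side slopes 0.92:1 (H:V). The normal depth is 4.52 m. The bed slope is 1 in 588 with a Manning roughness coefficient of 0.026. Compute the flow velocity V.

V = 2.68 m/s

With bottom width b = 3.49 m and side slope z = 0.92: A = (b + zy)y = (3.49 + 0.92×4.52)×4.52 = 34.57 m²; P = b + 2y√(1+z²) = 3.49 + 2×4.52×1.359 = 15.77 m.
Hydraulic radius R = A/P = 34.57/15.77 = 2.192 m.
From Manning's equation, V = (1/n) R^(2/3) S^(1/2) = (1/0.026) × 2.192^(2/3) × 0.001701^(1/2) = 2.68 m/s.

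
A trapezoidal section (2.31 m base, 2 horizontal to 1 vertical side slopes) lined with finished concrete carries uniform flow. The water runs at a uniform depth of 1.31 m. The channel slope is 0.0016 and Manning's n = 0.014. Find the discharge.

With bottom width b = 2.31 m and side slope z = 2: A = (b + zy)y = (2.31 + 2×1.31)×1.31 = 6.458 m²; P = b + 2y√(1+z²) = 2.31 + 2×1.31×2.236 = 8.168 m.
Hydraulic radius R = A/P = 6.458/8.168 = 0.7906 m.
Manning's equation: Q = (1/n) A R^(2/3) S^(1/2) = (1/0.014) × 6.458 × 0.7906^(2/3) × 0.0016^(1/2) = 15.8 m³/s.

Q = 15.8 m³/s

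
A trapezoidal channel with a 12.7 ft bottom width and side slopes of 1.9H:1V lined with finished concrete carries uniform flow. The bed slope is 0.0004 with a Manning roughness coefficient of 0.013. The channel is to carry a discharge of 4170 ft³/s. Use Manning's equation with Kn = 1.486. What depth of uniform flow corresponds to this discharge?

Manning's equation rearranged: A R^(2/3) = nQ / (1.486·√S) = 0.013 × 4170 / (1.486 × √0.0004) = 1824.
At y = 10.3 ft: A R^(2/3) = 1078 — short.
At y = 14.5 ft: A R^(2/3) = 2293 — over.
At y = 13.1 ft: A R^(2/3) = 1826 — ≈ 1824.

y_n = 13.1 ft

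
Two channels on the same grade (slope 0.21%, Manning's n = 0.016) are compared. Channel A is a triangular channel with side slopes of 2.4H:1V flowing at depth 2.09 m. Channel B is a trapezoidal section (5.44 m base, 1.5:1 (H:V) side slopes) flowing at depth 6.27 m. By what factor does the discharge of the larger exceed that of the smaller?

Channel A: For a triangular section with side slope z = 2.4: A = zy² = 2.4×2.09² = 10.48 m²; P = 2y√(1+z²) = 2×2.09×2.6 = 10.87 m. Hydraulic radius R = A/P = 10.48/10.87 = 0.9646 m. Q_A = (1/0.016)·10.48·0.9646^(2/3)·√0.0021 = 29.31 m³/s.
Channel B: With bottom width b = 5.44 m and side slope z = 1.5: A = (b + zy)y = (5.44 + 1.5×6.27)×6.27 = 93.08 m²; P = b + 2y√(1+z²) = 5.44 + 2×6.27×1.803 = 28.05 m. Hydraulic radius R = A/P = 93.08/28.05 = 3.319 m. Q_B = (1/0.016)·93.08·3.319^(2/3)·√0.0021 = 593.1 m³/s.
The larger discharge is 593.1 m³/s and the smaller is 29.31 m³/s; the ratio is 20.2.

20.2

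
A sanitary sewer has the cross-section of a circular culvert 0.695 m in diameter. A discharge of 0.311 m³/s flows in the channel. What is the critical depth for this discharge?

At critical depth, Q² T / (g A³) = 1, i.e. A³/T = Q²/g = 0.311²/9.81 = 0.009859.
Try y = 0.416 m: A³/T = 0.01953 — over.
Try y = 0.239 m: A³/T = 0.002335 — short.
Try y = 0.348 m: A³/T = 0.009874 — close enough.

y_c = 0.348 m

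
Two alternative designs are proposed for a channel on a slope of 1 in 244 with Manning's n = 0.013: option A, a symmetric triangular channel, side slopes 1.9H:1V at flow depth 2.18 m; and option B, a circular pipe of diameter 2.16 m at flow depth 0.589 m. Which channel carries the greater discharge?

channel A

Channel A: For a triangular section with side slope z = 1.9: A = zy² = 1.9×2.18² = 9.03 m²; P = 2y√(1+z²) = 2×2.18×2.147 = 9.361 m. Hydraulic radius R = A/P = 9.03/9.361 = 0.9646 m. Q_A = (1/0.013)·9.03·0.9646^(2/3)·√0.004098 = 43.41 m³/s.
Channel B: For a circular section of diameter D = 2.16 m at depth y = 0.589 m, the central angle is θ = 2 arccos(1 − 2y/D) = 2.198 rad. Then A = (D²/8)(θ − sin θ) = 0.8094 m² and P = Dθ/2 = 2.373 m. Hydraulic radius R = A/P = 0.8094/2.373 = 0.341 m. Q_B = (1/0.013)·0.8094·0.341^(2/3)·√0.004098 = 1.945 m³/s.
Q_A = 43.41 m³/s vs Q_B = 1.945 m³/s, so channel A carries more.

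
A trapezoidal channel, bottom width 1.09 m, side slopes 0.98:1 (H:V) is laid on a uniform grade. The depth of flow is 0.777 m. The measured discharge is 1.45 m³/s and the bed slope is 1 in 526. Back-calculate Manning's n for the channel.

With bottom width b = 1.09 m and side slope z = 0.98: A = (b + zy)y = (1.09 + 0.98×0.777)×0.777 = 1.439 m²; P = b + 2y√(1+z²) = 1.09 + 2×0.777×1.4 = 3.266 m.
Hydraulic radius R = A/P = 1.439/3.266 = 0.4405 m.
Rearranging Manning's equation: n = (1/Q) A R^(2/3) S^(1/2) = (1/1.45) × 1.439 × 0.4405^(2/3) × √0.001901 = 0.025.

n = 0.025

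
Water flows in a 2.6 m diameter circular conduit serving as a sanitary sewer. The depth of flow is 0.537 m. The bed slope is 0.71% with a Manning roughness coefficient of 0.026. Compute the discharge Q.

Q = 1.21 m³/s

For a circular section of diameter D = 2.6 m at depth y = 0.537 m, the central angle is θ = 2 arccos(1 − 2y/D) = 1.887 rad. Then A = (D²/8)(θ − sin θ) = 0.7915 m² and P = Dθ/2 = 2.453 m.
Hydraulic radius R = A/P = 0.7915/2.453 = 0.3226 m.
Manning's equation: Q = (1/n) A R^(2/3) S^(1/2) = (1/0.026) × 0.7915 × 0.3226^(2/3) × 0.0071^(1/2) = 1.21 m³/s.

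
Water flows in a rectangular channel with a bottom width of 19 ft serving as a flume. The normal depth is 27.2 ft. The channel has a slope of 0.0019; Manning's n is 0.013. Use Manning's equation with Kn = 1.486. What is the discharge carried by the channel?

Q = 9460 ft³/s

Flow area A = b·y = 19 × 27.2 = 516.8 ft². Wetted perimeter P = b + 2y = 19 + 2×27.2 = 73.4 ft.
Hydraulic radius R = A/P = 516.8/73.4 = 7.041 ft.
Manning's equation: Q = (1.486/n) A R^(2/3) S^(1/2) = (1.486/0.013) × 516.8 × 7.041^(2/3) × 0.0019^(1/2) = 9460 ft³/s.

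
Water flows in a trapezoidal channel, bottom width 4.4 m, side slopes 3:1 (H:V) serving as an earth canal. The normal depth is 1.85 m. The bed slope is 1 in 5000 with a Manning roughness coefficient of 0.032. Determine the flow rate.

Q = 8.89 m³/s

With bottom width b = 4.4 m and side slope z = 3: A = (b + zy)y = (4.4 + 3×1.85)×1.85 = 18.41 m²; P = b + 2y√(1+z²) = 4.4 + 2×1.85×3.162 = 16.1 m.
Hydraulic radius R = A/P = 18.41/16.1 = 1.143 m.
Manning's equation: Q = (1/n) A R^(2/3) S^(1/2) = (1/0.032) × 18.41 × 1.143^(2/3) × 0.0002^(1/2) = 8.89 m³/s.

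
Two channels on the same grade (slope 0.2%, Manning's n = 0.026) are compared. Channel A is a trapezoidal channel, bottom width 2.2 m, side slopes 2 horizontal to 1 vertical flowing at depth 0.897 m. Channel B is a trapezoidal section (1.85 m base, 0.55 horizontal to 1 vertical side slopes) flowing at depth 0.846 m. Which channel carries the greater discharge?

Channel A: With bottom width b = 2.2 m and side slope z = 2: A = (b + zy)y = (2.2 + 2×0.897)×0.897 = 3.583 m²; P = b + 2y√(1+z²) = 2.2 + 2×0.897×2.236 = 6.212 m. Hydraulic radius R = A/P = 3.583/6.212 = 0.5768 m. Q_A = (1/0.026)·3.583·0.5768^(2/3)·√0.002 = 4.27 m³/s.
Channel B: With bottom width b = 1.85 m and side slope z = 0.55: A = (b + zy)y = (1.85 + 0.55×0.846)×0.846 = 1.959 m²; P = b + 2y√(1+z²) = 1.85 + 2×0.846×1.141 = 3.781 m. Hydraulic radius R = A/P = 1.959/3.781 = 0.518 m. Q_B = (1/0.026)·1.959·0.518^(2/3)·√0.002 = 2.173 m³/s.
Q_A = 4.27 m³/s vs Q_B = 2.173 m³/s, so channel A carries more.

channel A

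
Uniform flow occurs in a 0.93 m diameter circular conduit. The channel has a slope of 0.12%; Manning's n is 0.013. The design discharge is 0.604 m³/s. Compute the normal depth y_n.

y_n = 0.679 m

Manning's equation rearranged: A R^(2/3) = nQ / (1·√S) = 0.013 × 0.604 / (√0.0012) = 0.2267.
At y = 0.462 m: A R^(2/3) = 0.127 — low.
At y = 0.827 m: A R^(2/3) = 0.2723 — high.
At y = 0.679 m: A R^(2/3) = 0.2268 — matches.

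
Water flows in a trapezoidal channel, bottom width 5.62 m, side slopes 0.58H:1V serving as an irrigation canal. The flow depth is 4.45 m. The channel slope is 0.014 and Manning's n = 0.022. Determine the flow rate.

Q = 341 m³/s

With bottom width b = 5.62 m and side slope z = 0.58: A = (b + zy)y = (5.62 + 0.58×4.45)×4.45 = 36.49 m²; P = b + 2y√(1+z²) = 5.62 + 2×4.45×1.156 = 15.91 m.
Hydraulic radius R = A/P = 36.49/15.91 = 2.294 m.
Manning's equation: Q = (1/n) A R^(2/3) S^(1/2) = (1/0.022) × 36.49 × 2.294^(2/3) × 0.014^(1/2) = 341 m³/s.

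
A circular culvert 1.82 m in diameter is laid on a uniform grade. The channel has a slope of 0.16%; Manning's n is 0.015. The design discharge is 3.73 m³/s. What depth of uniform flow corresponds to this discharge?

y_n = 1.36 m

Manning's equation rearranged: A R^(2/3) = nQ / (1·√S) = 0.015 × 3.73 / (√0.0016) = 1.399.
Try y = 0.938 m: A R^(2/3) = 0.8098 — short.
Try y = 1.56 m: A R^(2/3) = 1.596 — over.
Try y = 1.36 m: A R^(2/3) = 1.397 — close enough.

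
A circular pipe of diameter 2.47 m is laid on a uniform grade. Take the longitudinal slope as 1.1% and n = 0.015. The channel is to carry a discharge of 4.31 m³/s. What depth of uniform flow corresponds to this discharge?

y_n = 0.704 m

Manning's equation rearranged: A R^(2/3) = nQ / (1·√S) = 0.015 × 4.31 / (√0.011) = 0.6164.
Try y = 0.567 m: A R^(2/3) = 0.4016 — too small.
Try y = 0.841 m: A R^(2/3) = 0.8672 — too large.
Try y = 0.704 m: A R^(2/3) = 0.616 — matches.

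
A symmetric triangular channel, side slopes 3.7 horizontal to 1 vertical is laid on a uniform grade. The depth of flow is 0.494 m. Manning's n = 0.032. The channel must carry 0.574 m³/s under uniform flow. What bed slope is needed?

S = 0.0028

For a triangular section with side slope z = 3.7: A = zy² = 3.7×0.494² = 0.9029 m²; P = 2y√(1+z²) = 2×0.494×3.833 = 3.787 m.
Hydraulic radius R = A/P = 0.9029/3.787 = 0.2384 m.
From Manning's equation, S = [nQ / (1 A R^(2/3))]² = [0.032 × 0.574 / (1 × 0.9029 × 0.2384^(2/3))]² = 0.0028.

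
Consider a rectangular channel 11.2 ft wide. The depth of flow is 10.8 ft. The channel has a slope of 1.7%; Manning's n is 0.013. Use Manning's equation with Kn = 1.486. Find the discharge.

Flow area A = b·y = 11.2 × 10.8 = 121 ft². Wetted perimeter P = b + 2y = 11.2 + 2×10.8 = 32.8 ft.
Hydraulic radius R = A/P = 121/32.8 = 3.688 ft.
Manning's equation: Q = (1.486/n) A R^(2/3) S^(1/2) = (1.486/0.013) × 121 × 3.688^(2/3) × 0.017^(1/2) = 4300 ft³/s.

Q = 4300 ft³/s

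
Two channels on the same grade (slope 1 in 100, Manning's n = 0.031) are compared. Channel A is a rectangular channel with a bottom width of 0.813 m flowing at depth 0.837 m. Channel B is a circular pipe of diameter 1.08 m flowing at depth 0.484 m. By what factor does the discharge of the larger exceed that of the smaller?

1.81

Channel A: Flow area A = b·y = 0.813 × 0.837 = 0.6805 m². Wetted perimeter P = b + 2y = 0.813 + 2×0.837 = 2.487 m. Hydraulic radius R = A/P = 0.6805/2.487 = 0.2736 m. Q_A = (1/0.031)·0.6805·0.2736^(2/3)·√0.01 = 0.9252 m³/s.
Channel B: For a circular section of diameter D = 1.08 m at depth y = 0.484 m, the central angle is θ = 2 arccos(1 − 2y/D) = 2.934 rad. Then A = (D²/8)(θ − sin θ) = 0.3977 m² and P = Dθ/2 = 1.584 m. Hydraulic radius R = A/P = 0.3977/1.584 = 0.251 m. Q_B = (1/0.031)·0.3977·0.251^(2/3)·√0.01 = 0.5105 m³/s.
The larger discharge is 0.9252 m³/s and the smaller is 0.5105 m³/s; the ratio is 1.81.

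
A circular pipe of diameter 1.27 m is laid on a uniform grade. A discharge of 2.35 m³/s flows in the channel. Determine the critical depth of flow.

At critical depth, Q² T / (g A³) = 1, i.e. A³/T = Q²/g = 2.35²/9.81 = 0.5629.
Trying y = 1.05 m: A³/T = 1.462 — over.
Trying y = 0.832 m: A³/T = 0.5635 — close enough.

y_c = 0.832 m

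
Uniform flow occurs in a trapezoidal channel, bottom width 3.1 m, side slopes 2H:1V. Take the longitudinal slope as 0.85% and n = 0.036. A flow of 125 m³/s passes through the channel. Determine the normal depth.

Manning's equation rearranged: A R^(2/3) = nQ / (1·√S) = 0.036 × 125 / (√0.0085) = 48.81.
At y = 2.72 m: A R^(2/3) = 30.73 — too small.
At y = 4.06 m: A R^(2/3) = 75.72 — too large.
At y = 3.35 m: A R^(2/3) = 48.86 — matches.

y_n = 3.35 m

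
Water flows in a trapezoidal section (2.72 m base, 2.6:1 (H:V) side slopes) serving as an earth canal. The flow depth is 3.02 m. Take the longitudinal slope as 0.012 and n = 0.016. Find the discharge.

Q = 303 m³/s

With bottom width b = 2.72 m and side slope z = 2.6: A = (b + zy)y = (2.72 + 2.6×3.02)×3.02 = 31.93 m²; P = b + 2y√(1+z²) = 2.72 + 2×3.02×2.786 = 19.55 m.
Hydraulic radius R = A/P = 31.93/19.55 = 1.633 m.
Manning's equation: Q = (1/n) A R^(2/3) S^(1/2) = (1/0.016) × 31.93 × 1.633^(2/3) × 0.012^(1/2) = 303 m³/s.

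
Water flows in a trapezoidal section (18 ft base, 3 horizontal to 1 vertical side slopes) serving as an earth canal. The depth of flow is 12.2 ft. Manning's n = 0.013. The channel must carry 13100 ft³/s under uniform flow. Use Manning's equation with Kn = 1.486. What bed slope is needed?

With bottom width b = 18 ft and side slope z = 3: A = (b + zy)y = (18 + 3×12.2)×12.2 = 666.1 ft²; P = b + 2y√(1+z²) = 18 + 2×12.2×3.162 = 95.16 ft.
Hydraulic radius R = A/P = 666.1/95.16 = 7 ft.
From Manning's equation, S = [nQ / (1.486 A R^(2/3))]² = [0.013 × 13100 / (1.486 × 666.1 × 7^(2/3))]² = 0.00221.

S = 0.00221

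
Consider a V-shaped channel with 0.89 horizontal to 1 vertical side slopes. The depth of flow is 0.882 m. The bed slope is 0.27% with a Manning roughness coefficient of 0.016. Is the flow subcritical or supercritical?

For a triangular section with side slope z = 0.89: A = zy² = 0.89×0.882² = 0.6924 m²; P = 2y√(1+z²) = 2×0.882×1.339 = 2.361 m.
Hydraulic radius R = A/P = 0.6924/2.361 = 0.2932 m.
V = (1/n) R^(2/3) √S = (1/0.016) × 0.2932^(2/3) × √0.0027 = 1.433 m/s. Hydraulic depth D_h = A/T = 0.6924/1.57 = 0.441 m.
Froude number Fr = V/√(g·D_h) = 1.433/√(9.81×0.441) = 0.689, which is less than 1, so the flow is subcritical.

subcritical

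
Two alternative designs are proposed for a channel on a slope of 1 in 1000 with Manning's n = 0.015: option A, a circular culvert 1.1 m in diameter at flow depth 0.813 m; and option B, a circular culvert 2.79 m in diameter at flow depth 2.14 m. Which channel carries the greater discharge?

Channel A: For a circular section of diameter D = 1.1 m at depth y = 0.813 m, the central angle is θ = 2 arccos(1 − 2y/D) = 4.139 rad. Then A = (D²/8)(θ − sin θ) = 0.753 m² and P = Dθ/2 = 2.276 m. Hydraulic radius R = A/P = 0.753/2.276 = 0.3308 m. Q_A = (1/0.015)·0.753·0.3308^(2/3)·√0.001 = 0.7593 m³/s.
Channel B: For a circular section of diameter D = 2.79 m at depth y = 2.14 m, the central angle is θ = 2 arccos(1 − 2y/D) = 4.268 rad. Then A = (D²/8)(θ − sin θ) = 5.032 m² and P = Dθ/2 = 5.954 m. Hydraulic radius R = A/P = 5.032/5.954 = 0.8451 m. Q_B = (1/0.015)·5.032·0.8451^(2/3)·√0.001 = 9.482 m³/s.
Q_A = 0.7593 m³/s vs Q_B = 9.482 m³/s, so channel B carries more.

channel B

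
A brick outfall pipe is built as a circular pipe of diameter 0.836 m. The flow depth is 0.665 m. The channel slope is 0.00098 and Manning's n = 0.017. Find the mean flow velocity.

V = 0.739 m/s

For a circular section of diameter D = 0.836 m at depth y = 0.665 m, the central angle is θ = 2 arccos(1 − 2y/D) = 4.406 rad. Then A = (D²/8)(θ − sin θ) = 0.4682 m² and P = Dθ/2 = 1.842 m.
Hydraulic radius R = A/P = 0.4682/1.842 = 0.2542 m.
From Manning's equation, V = (1/n) R^(2/3) S^(1/2) = (1/0.017) × 0.2542^(2/3) × 0.00098^(1/2) = 0.739 m/s.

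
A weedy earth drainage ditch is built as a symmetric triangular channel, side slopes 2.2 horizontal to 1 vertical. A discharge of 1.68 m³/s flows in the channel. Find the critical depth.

At critical depth, Q² T / (g A³) = 1, i.e. A³/T = Q²/g = 1.68²/9.81 = 0.2877.
Try y = 0.519 m: A³/T = 0.09113 — short.
Try y = 0.653 m: A³/T = 0.2873 — matches.

y_c = 0.653 m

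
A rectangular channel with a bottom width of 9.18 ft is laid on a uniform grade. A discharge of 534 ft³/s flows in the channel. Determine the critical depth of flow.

For a rectangular channel, critical depth y_c = (q²/g)^(1/3) where q = Q/b = 534/9.18 = 58.17 ft²/s.
So y_c = (58.17²/32.2)^(1/3) = 4.72 ft.

y_c = 4.72 ft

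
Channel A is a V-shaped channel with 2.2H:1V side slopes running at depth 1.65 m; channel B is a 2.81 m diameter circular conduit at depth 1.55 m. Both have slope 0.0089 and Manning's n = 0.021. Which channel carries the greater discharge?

channel A

Channel A: For a triangular section with side slope z = 2.2: A = zy² = 2.2×1.65² = 5.989 m²; P = 2y√(1+z²) = 2×1.65×2.417 = 7.975 m. Hydraulic radius R = A/P = 5.989/7.975 = 0.7511 m. Q_A = (1/0.021)·5.989·0.7511^(2/3)·√0.0089 = 22.23 m³/s.
Channel B: For a circular section of diameter D = 2.81 m at depth y = 1.55 m, the central angle is θ = 2 arccos(1 − 2y/D) = 3.348 rad. Then A = (D²/8)(θ − sin θ) = 3.508 m² and P = Dθ/2 = 4.704 m. Hydraulic radius R = A/P = 3.508/4.704 = 0.7456 m. Q_B = (1/0.021)·3.508·0.7456^(2/3)·√0.0089 = 12.96 m³/s.
Q_A = 22.23 m³/s vs Q_B = 12.96 m³/s, so channel A carries more.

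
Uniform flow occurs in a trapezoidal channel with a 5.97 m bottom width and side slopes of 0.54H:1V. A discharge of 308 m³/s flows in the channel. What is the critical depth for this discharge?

At critical depth, Q² T / (g A³) = 1, i.e. A³/T = Q²/g = 308²/9.81 = 9670.
Trying y = 4.45 m: A³/T = 4800 — too small.
Trying y = 6.15 m: A³/T = 14790 — too large.
Trying y = 5.45 m: A³/T = 9668 — close enough.

y_c = 5.45 m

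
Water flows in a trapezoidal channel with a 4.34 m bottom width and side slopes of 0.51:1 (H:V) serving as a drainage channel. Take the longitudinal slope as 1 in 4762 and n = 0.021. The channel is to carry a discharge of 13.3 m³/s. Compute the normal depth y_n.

y_n = 2.63 m

Manning's equation rearranged: A R^(2/3) = nQ / (1·√S) = 0.021 × 13.3 / (√0.00021) = 19.27.
At y = 2.91 m: A R^(2/3) = 22.78 — high.
At y = 2.27 m: A R^(2/3) = 15.04 — low.
At y = 2.63 m: A R^(2/3) = 19.22 — close enough.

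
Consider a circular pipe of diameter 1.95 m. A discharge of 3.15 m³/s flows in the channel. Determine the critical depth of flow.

y_c = 0.85 m

At critical depth, Q² T / (g A³) = 1, i.e. A³/T = Q²/g = 3.15²/9.81 = 1.011.
Trying y = 0.647 m: A³/T = 0.3536 — low.
Trying y = 0.944 m: A³/T = 1.509 — high.
Trying y = 0.85 m: A³/T = 1.01 — ≈ 1.011.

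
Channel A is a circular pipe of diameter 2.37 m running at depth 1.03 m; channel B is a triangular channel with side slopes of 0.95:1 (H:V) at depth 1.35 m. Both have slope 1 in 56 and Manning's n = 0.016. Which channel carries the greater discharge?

Channel A: For a circular section of diameter D = 2.37 m at depth y = 1.03 m, the central angle is θ = 2 arccos(1 − 2y/D) = 2.879 rad. Then A = (D²/8)(θ − sin θ) = 1.839 m² and P = Dθ/2 = 3.412 m. Hydraulic radius R = A/P = 1.839/3.412 = 0.5391 m. Q_A = (1/0.016)·1.839·0.5391^(2/3)·√0.01786 = 10.18 m³/s.
Channel B: For a triangular section with side slope z = 0.95: A = zy² = 0.95×1.35² = 1.731 m²; P = 2y√(1+z²) = 2×1.35×1.379 = 3.724 m. Hydraulic radius R = A/P = 1.731/3.724 = 0.4649 m. Q_B = (1/0.016)·1.731·0.4649^(2/3)·√0.01786 = 8.678 m³/s.
Q_A = 10.18 m³/s vs Q_B = 8.678 m³/s, so channel A carries more.

channel A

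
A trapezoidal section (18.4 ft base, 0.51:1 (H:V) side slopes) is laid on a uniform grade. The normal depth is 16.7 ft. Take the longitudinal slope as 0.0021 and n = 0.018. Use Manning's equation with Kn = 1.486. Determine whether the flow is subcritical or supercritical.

subcritical

With bottom width b = 18.4 ft and side slope z = 0.51: A = (b + zy)y = (18.4 + 0.51×16.7)×16.7 = 449.5 ft²; P = b + 2y√(1+z²) = 18.4 + 2×16.7×1.123 = 55.89 ft.
Hydraulic radius R = A/P = 449.5/55.89 = 8.042 ft.
V = (1.486/n) R^(2/3) √S = (1.486/0.018) × 8.042^(2/3) × √0.0021 = 15.19 ft/s. Hydraulic depth D_h = A/T = 449.5/35.43 = 12.69 ft.
Froude number Fr = V/√(g·D_h) = 15.19/√(32.2×12.69) = 0.751, which is less than 1, so the flow is subcritical.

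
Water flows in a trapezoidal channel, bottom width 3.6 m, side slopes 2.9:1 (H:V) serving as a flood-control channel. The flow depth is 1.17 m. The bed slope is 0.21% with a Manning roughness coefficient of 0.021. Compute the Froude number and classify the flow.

subcritical

With bottom width b = 3.6 m and side slope z = 2.9: A = (b + zy)y = (3.6 + 2.9×1.17)×1.17 = 8.182 m²; P = b + 2y√(1+z²) = 3.6 + 2×1.17×3.068 = 10.78 m.
Hydraulic radius R = A/P = 8.182/10.78 = 0.7591 m.
V = (1/n) R^(2/3) √S = (1/0.021) × 0.7591^(2/3) × √0.0021 = 1.816 m/s. Hydraulic depth D_h = A/T = 8.182/10.39 = 0.7878 m.
Froude number Fr = V/√(g·D_h) = 1.816/√(9.81×0.7878) = 0.653, which is less than 1, so the flow is subcritical.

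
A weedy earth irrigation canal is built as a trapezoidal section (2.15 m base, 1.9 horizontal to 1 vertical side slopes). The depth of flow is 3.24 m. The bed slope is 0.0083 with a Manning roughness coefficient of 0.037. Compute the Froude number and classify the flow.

subcritical

With bottom width b = 2.15 m and side slope z = 1.9: A = (b + zy)y = (2.15 + 1.9×3.24)×3.24 = 26.91 m²; P = b + 2y√(1+z²) = 2.15 + 2×3.24×2.147 = 16.06 m.
Hydraulic radius R = A/P = 26.91/16.06 = 1.675 m.
V = (1/n) R^(2/3) √S = (1/0.037) × 1.675^(2/3) × √0.0083 = 3.473 m/s. Hydraulic depth D_h = A/T = 26.91/14.46 = 1.861 m.
Froude number Fr = V/√(g·D_h) = 3.473/√(9.81×1.861) = 0.813, which is less than 1, so the flow is subcritical.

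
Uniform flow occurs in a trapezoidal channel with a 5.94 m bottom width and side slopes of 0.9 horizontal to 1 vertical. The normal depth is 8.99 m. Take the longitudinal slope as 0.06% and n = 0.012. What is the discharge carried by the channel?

With bottom width b = 5.94 m and side slope z = 0.9: A = (b + zy)y = (5.94 + 0.9×8.99)×8.99 = 126.1 m²; P = b + 2y√(1+z²) = 5.94 + 2×8.99×1.345 = 30.13 m.
Hydraulic radius R = A/P = 126.1/30.13 = 4.187 m.
Manning's equation: Q = (1/n) A R^(2/3) S^(1/2) = (1/0.012) × 126.1 × 4.187^(2/3) × 0.0006^(1/2) = 669 m³/s.

Q = 669 m³/s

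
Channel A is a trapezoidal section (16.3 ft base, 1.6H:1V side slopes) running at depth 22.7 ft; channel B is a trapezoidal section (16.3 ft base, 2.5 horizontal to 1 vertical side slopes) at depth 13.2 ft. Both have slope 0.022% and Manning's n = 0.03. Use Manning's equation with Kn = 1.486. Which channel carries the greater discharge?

Channel A: With bottom width b = 16.3 ft and side slope z = 1.6: A = (b + zy)y = (16.3 + 1.6×22.7)×22.7 = 1194 ft²; P = b + 2y√(1+z²) = 16.3 + 2×22.7×1.887 = 102 ft. Hydraulic radius R = A/P = 1194/102 = 11.72 ft. Q_A = (1.486/0.03)·1194·11.72^(2/3)·√0.00022 = 4527 ft³/s.
Channel B: With bottom width b = 16.3 ft and side slope z = 2.5: A = (b + zy)y = (16.3 + 2.5×13.2)×13.2 = 650.8 ft²; P = b + 2y√(1+z²) = 16.3 + 2×13.2×2.693 = 87.38 ft. Hydraulic radius R = A/P = 650.8/87.38 = 7.447 ft. Q_B = (1.486/0.03)·650.8·7.447^(2/3)·√0.00022 = 1823 ft³/s.
Q_A = 4527 ft³/s vs Q_B = 1823 ft³/s, so channel A carries more.

channel A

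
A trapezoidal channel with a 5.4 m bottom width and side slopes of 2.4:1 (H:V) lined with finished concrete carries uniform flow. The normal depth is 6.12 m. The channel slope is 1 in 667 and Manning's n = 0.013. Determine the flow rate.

Q = 812 m³/s

With bottom width b = 5.4 m and side slope z = 2.4: A = (b + zy)y = (5.4 + 2.4×6.12)×6.12 = 122.9 m²; P = b + 2y√(1+z²) = 5.4 + 2×6.12×2.6 = 37.22 m.
Hydraulic radius R = A/P = 122.9/37.22 = 3.303 m.
Manning's equation: Q = (1/n) A R^(2/3) S^(1/2) = (1/0.013) × 122.9 × 3.303^(2/3) × 0.001499^(1/2) = 812 m³/s.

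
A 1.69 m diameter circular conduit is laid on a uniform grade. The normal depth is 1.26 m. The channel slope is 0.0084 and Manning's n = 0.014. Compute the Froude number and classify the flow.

For a circular section of diameter D = 1.69 m at depth y = 1.26 m, the central angle is θ = 2 arccos(1 − 2y/D) = 4.168 rad. Then A = (D²/8)(θ − sin θ) = 1.794 m² and P = Dθ/2 = 3.522 m.
Hydraulic radius R = A/P = 1.794/3.522 = 0.5092 m.
V = (1/n) R^(2/3) √S = (1/0.014) × 0.5092^(2/3) × √0.0084 = 4.175 m/s. Hydraulic depth D_h = A/T = 1.794/1.472 = 1.218 m.
Froude number Fr = V/√(g·D_h) = 4.175/√(9.81×1.218) = 1.21, which is greater than 1, so the flow is supercritical.

supercritical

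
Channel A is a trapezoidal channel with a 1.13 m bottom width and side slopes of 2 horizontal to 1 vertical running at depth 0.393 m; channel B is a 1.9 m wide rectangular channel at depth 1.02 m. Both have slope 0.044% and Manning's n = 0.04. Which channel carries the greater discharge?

Channel A: With bottom width b = 1.13 m and side slope z = 2: A = (b + zy)y = (1.13 + 2×0.393)×0.393 = 0.753 m²; P = b + 2y√(1+z²) = 1.13 + 2×0.393×2.236 = 2.888 m. Hydraulic radius R = A/P = 0.753/2.888 = 0.2608 m. Q_A = (1/0.04)·0.753·0.2608^(2/3)·√0.00044 = 0.1612 m³/s.
Channel B: Flow area A = b·y = 1.9 × 1.02 = 1.938 m². Wetted perimeter P = b + 2y = 1.9 + 2×1.02 = 3.94 m. Hydraulic radius R = A/P = 1.938/3.94 = 0.4919 m. Q_B = (1/0.04)·1.938·0.4919^(2/3)·√0.00044 = 0.6333 m³/s.
Q_A = 0.1612 m³/s vs Q_B = 0.6333 m³/s, so channel B carries more.

channel B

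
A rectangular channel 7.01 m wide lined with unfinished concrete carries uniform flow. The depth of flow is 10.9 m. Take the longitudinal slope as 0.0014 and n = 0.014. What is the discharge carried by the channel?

Flow area A = b·y = 7.01 × 10.9 = 76.41 m². Wetted perimeter P = b + 2y = 7.01 + 2×10.9 = 28.81 m.
Hydraulic radius R = A/P = 76.41/28.81 = 2.652 m.
Manning's equation: Q = (1/n) A R^(2/3) S^(1/2) = (1/0.014) × 76.41 × 2.652^(2/3) × 0.0014^(1/2) = 391 m³/s.

Q = 391 m³/s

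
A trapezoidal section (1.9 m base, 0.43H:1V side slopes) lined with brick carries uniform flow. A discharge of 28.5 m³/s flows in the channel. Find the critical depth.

At critical depth, Q² T / (g A³) = 1, i.e. A³/T = Q²/g = 28.5²/9.81 = 82.8.
Try y = 3 m: A³/T = 195.6 — over.
Try y = 2.36 m: A³/T = 82.84 — close enough.

y_c = 2.36 m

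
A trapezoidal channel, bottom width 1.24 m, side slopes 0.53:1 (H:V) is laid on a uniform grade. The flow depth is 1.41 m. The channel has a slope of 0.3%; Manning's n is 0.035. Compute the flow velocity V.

V = 1.15 m/s

With bottom width b = 1.24 m and side slope z = 0.53: A = (b + zy)y = (1.24 + 0.53×1.41)×1.41 = 2.802 m²; P = b + 2y√(1+z²) = 1.24 + 2×1.41×1.132 = 4.432 m.
Hydraulic radius R = A/P = 2.802/4.432 = 0.6323 m.
From Manning's equation, V = (1/n) R^(2/3) S^(1/2) = (1/0.035) × 0.6323^(2/3) × 0.003^(1/2) = 1.15 m/s.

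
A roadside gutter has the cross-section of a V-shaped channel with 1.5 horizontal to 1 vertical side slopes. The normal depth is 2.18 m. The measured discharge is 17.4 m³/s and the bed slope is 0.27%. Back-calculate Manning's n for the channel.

n = 0.0199

For a triangular section with side slope z = 1.5: A = zy² = 1.5×2.18² = 7.129 m²; P = 2y√(1+z²) = 2×2.18×1.803 = 7.86 m.
Hydraulic radius R = A/P = 7.129/7.86 = 0.9069 m.
Rearranging Manning's equation: n = (1/Q) A R^(2/3) S^(1/2) = (1/17.4) × 7.129 × 0.9069^(2/3) × √0.0027 = 0.0199.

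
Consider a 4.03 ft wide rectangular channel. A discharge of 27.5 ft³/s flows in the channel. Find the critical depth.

For a rectangular channel, critical depth y_c = (q²/g)^(1/3) where q = Q/b = 27.5/4.03 = 6.824 ft²/s.
So y_c = (6.824²/32.2)^(1/3) = 1.13 ft.

y_c = 1.13 ft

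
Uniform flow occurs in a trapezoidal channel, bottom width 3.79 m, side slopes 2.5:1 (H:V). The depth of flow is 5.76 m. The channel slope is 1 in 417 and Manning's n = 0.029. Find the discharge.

With bottom width b = 3.79 m and side slope z = 2.5: A = (b + zy)y = (3.79 + 2.5×5.76)×5.76 = 104.8 m²; P = b + 2y√(1+z²) = 3.79 + 2×5.76×2.693 = 34.81 m.
Hydraulic radius R = A/P = 104.8/34.81 = 3.01 m.
Manning's equation: Q = (1/n) A R^(2/3) S^(1/2) = (1/0.029) × 104.8 × 3.01^(2/3) × 0.002398^(1/2) = 369 m³/s.

Q = 369 m³/s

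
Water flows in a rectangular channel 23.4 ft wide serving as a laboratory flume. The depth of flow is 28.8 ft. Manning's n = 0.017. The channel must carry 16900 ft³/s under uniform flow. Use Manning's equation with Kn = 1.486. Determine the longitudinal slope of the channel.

S = 0.00488

Flow area A = b·y = 23.4 × 28.8 = 673.9 ft². Wetted perimeter P = b + 2y = 23.4 + 2×28.8 = 81 ft.
Hydraulic radius R = A/P = 673.9/81 = 8.32 ft.
From Manning's equation, S = [nQ / (1.486 A R^(2/3))]² = [0.017 × 16900 / (1.486 × 673.9 × 8.32^(2/3))]² = 0.00488.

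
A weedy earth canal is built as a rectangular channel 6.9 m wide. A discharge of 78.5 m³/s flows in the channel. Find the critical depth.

For a rectangular channel, critical depth y_c = (q²/g)^(1/3) where q = Q/b = 78.5/6.9 = 11.38 m²/s.
So y_c = (11.38²/9.81)^(1/3) = 2.36 m.

y_c = 2.36 m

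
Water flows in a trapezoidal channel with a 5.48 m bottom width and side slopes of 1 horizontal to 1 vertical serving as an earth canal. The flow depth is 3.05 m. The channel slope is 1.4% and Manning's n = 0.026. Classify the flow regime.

supercritical

With bottom width b = 5.48 m and side slope z = 1: A = (b + zy)y = (5.48 + 1×3.05)×3.05 = 26.02 m²; P = b + 2y√(1+z²) = 5.48 + 2×3.05×1.414 = 14.11 m.
Hydraulic radius R = A/P = 26.02/14.11 = 1.844 m.
V = (1/n) R^(2/3) √S = (1/0.026) × 1.844^(2/3) × √0.014 = 6.844 m/s. Hydraulic depth D_h = A/T = 26.02/11.58 = 2.247 m.
Froude number Fr = V/√(g·D_h) = 6.844/√(9.81×2.247) = 1.46, which is greater than 1, so the flow is supercritical.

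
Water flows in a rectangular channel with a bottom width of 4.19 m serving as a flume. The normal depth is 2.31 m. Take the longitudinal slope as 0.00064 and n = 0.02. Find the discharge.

Flow area A = b·y = 4.19 × 2.31 = 9.679 m². Wetted perimeter P = b + 2y = 4.19 + 2×2.31 = 8.81 m.
Hydraulic radius R = A/P = 9.679/8.81 = 1.099 m.
Manning's equation: Q = (1/n) A R^(2/3) S^(1/2) = (1/0.02) × 9.679 × 1.099^(2/3) × 0.00064^(1/2) = 13 m³/s.

Q = 13 m³/s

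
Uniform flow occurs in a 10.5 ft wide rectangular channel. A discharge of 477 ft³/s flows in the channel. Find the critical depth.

For a rectangular channel, critical depth y_c = (q²/g)^(1/3) where q = Q/b = 477/10.5 = 45.43 ft²/s.
So y_c = (45.43²/32.2)^(1/3) = 4 ft.

y_c = 4 ft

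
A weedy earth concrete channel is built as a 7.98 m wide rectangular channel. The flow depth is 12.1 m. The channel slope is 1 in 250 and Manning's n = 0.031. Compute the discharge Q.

Flow area A = b·y = 7.98 × 12.1 = 96.56 m². Wetted perimeter P = b + 2y = 7.98 + 2×12.1 = 32.18 m.
Hydraulic radius R = A/P = 96.56/32.18 = 3.001 m.
Manning's equation: Q = (1/n) A R^(2/3) S^(1/2) = (1/0.031) × 96.56 × 3.001^(2/3) × 0.004^(1/2) = 410 m³/s.

Q = 410 m³/s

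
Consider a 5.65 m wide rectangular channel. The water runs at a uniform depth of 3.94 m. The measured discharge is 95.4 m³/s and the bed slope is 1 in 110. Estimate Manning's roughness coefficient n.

Flow area A = b·y = 5.65 × 3.94 = 22.26 m². Wetted perimeter P = b + 2y = 5.65 + 2×3.94 = 13.53 m.
Hydraulic radius R = A/P = 22.26/13.53 = 1.645 m.
Rearranging Manning's equation: n = (1/Q) A R^(2/3) S^(1/2) = (1/95.4) × 22.26 × 1.645^(2/3) × √0.009091 = 0.031.

n = 0.031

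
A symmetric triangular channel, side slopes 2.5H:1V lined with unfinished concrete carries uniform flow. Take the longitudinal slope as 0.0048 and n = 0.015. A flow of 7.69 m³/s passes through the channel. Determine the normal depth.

y_n = 1.04 m

Manning's equation rearranged: A R^(2/3) = nQ / (1·√S) = 0.015 × 7.69 / (√0.0048) = 1.665.
Trying y = 1.29 m: A R^(2/3) = 2.956 — high.
Trying y = 1.04 m: A R^(2/3) = 1.664 — close enough.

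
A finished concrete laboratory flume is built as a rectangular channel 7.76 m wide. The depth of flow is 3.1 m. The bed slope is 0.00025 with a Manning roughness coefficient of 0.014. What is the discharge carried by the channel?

Q = 39.1 m³/s

Flow area A = b·y = 7.76 × 3.1 = 24.06 m². Wetted perimeter P = b + 2y = 7.76 + 2×3.1 = 13.96 m.
Hydraulic radius R = A/P = 24.06/13.96 = 1.723 m.
Manning's equation: Q = (1/n) A R^(2/3) S^(1/2) = (1/0.014) × 24.06 × 1.723^(2/3) × 0.00025^(1/2) = 39.1 m³/s.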